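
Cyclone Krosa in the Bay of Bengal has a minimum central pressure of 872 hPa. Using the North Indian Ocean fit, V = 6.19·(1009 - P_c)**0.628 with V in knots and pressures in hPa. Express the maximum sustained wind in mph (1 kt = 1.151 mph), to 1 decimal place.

ΔP = 1009 − 872 = 137 hPa.
V ≈ 6.19 × 137^0.628 = 6.19 × 21.972 ≈ 136.004 kt.
136.004 × 1.151 ≈ 156.54 mph → 156.5 mph.

156.5 mph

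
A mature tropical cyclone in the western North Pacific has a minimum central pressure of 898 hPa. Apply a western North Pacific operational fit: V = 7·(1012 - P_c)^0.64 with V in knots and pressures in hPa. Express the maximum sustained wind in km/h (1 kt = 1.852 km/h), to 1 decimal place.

268.6 km/h

ΔP = 1012 − 898 = 114 hPa.
V ≈ 7 × 114^0.64 = 7 × 20.721 ≈ 145.050 kt.
145.050 × 1.852 ≈ 268.63 km/h → 268.6 km/h.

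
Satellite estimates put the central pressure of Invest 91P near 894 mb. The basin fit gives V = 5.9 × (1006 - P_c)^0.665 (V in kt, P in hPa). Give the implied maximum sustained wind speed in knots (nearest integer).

136 kt

ΔP = 1006 − 894 = 112 mb.
112^0.665 ≈ 23.053.
V ≈ 5.9 × 23.053 ≈ 136.0 kt.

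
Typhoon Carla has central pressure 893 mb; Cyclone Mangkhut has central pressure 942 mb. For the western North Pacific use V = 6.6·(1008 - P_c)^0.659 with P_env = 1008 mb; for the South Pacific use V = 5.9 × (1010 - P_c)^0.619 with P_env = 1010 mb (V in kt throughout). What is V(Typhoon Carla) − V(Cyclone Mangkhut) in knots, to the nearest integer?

70 kt

Typhoon Carla: ΔP = 115; V ≈ 6.6 × 115^0.659 ≈ 150.50 kt.
Cyclone Mangkhut: ΔP = 68; V ≈ 5.9 × 68^0.619 ≈ 80.39 kt.
Difference ≈ 150.50 − 80.39 = 70.11 → 70 kt.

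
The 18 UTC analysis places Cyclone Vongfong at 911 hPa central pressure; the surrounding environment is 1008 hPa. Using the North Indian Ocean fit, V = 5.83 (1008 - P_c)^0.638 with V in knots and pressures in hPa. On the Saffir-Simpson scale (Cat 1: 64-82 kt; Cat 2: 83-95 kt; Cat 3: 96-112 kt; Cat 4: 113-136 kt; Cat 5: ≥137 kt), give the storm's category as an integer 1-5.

3

ΔP = 1008 − 911 = 97 hPa.
V ≈ 5.83 × 97^0.638 = 5.83 × 18.52 ≈ 108 kt.
108 kt falls in the Category 3 band.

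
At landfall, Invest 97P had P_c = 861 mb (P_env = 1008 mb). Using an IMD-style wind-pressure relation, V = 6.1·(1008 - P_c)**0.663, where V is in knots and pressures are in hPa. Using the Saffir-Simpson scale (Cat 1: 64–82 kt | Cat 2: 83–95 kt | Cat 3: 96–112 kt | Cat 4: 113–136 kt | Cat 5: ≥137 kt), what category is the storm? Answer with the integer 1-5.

5

ΔP = 1008 − 861 = 147 mb.
V ≈ 6.1 × 147^0.663 = 6.1 × 27.35 ≈ 167 kt.
167 kt falls in the Category 5 band.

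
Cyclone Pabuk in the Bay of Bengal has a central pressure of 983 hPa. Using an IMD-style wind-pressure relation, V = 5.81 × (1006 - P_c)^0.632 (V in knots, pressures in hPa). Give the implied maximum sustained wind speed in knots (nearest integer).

42 kt

ΔP = 1006 − 983 = 23 hPa.
23^0.632 ≈ 7.255.
V ≈ 5.81 × 7.255 ≈ 42.1 kt.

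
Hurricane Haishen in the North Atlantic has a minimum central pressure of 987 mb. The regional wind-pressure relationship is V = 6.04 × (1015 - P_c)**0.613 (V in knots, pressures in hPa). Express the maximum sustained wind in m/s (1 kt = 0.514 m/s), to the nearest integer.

24 m/s

ΔP = 1015 − 987 = 28 mb.
V ≈ 6.04 × 28^0.613 = 6.04 × 7.711 ≈ 46.574 kt.
46.574 × 0.514 ≈ 23.94 m/s → 24 m/s.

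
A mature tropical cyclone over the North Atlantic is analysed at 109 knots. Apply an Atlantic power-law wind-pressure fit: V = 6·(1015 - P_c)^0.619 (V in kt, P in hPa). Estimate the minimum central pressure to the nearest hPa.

ΔP = (V / 6)^(1/0.619) = (109/6)^1.616.
109/6 = 18.167; 18.167^1.616 ≈ 108.24 hPa.
P_c = 1015 − 108.24 = 906.76 ≈ 907 hPa.

907 hPa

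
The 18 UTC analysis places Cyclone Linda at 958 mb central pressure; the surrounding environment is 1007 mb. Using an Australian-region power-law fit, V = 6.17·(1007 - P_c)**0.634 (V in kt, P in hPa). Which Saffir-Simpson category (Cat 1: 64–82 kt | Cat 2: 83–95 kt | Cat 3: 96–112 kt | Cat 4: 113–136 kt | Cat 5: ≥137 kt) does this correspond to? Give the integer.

1

ΔP = 1007 − 958 = 49 mb.
V ≈ 6.17 × 49^0.634 = 6.17 × 11.79 ≈ 73 kt.
73 kt falls in the Category 1 band.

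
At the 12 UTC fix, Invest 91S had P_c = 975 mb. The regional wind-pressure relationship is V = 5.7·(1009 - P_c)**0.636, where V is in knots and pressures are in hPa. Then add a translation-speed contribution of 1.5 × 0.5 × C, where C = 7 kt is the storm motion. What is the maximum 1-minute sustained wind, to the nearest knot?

ΔP = 1009 − 975 = 34 mb.
34^0.636 ≈ 9.419.
V ≈ 5.7 × 9.419 ≈ 53.7 kt.
Translation term: 1.5 × 0.5 × 7 = 5.25 kt.
Corrected V ≈ 58.95 kt → 59 kt.

59 kt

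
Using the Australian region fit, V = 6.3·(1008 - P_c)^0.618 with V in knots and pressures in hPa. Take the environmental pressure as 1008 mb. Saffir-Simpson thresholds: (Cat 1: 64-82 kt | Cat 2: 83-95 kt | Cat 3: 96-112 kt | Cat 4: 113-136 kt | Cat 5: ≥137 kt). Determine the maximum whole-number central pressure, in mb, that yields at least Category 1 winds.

Category 1 begins at V = 64 kt.
Required ΔP = (64/6.3)^(1/0.618) = 10.159^1.618 ≈ 42.58 mb.
P_c ≤ 1008 − 42.58 = 965.42, so the highest integer P_c is 965 mb.

965 mb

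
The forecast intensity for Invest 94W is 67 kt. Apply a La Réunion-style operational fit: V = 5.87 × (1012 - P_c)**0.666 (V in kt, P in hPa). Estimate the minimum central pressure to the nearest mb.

973 mb

ΔP = (V / 5.87)^(1/0.666) = (67/5.87)^1.502.
67/5.87 = 11.414; 11.414^1.502 ≈ 38.70 mb.
P_c = 1012 − 38.70 = 973.30 ≈ 973 mb.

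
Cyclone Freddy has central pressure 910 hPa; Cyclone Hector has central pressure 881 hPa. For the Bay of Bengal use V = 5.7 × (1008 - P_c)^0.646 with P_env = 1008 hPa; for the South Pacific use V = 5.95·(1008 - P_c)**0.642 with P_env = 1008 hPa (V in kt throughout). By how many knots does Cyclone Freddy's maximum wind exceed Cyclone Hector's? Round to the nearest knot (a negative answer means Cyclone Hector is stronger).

Cyclone Freddy: ΔP = 98; V ≈ 5.7 × 98^0.646 ≈ 110.21 kt.
Cyclone Hector: ΔP = 127; V ≈ 5.95 × 127^0.642 ≈ 133.40 kt.
Difference ≈ 110.21 − 133.40 = -23.19 → -23 kt.

-23 kt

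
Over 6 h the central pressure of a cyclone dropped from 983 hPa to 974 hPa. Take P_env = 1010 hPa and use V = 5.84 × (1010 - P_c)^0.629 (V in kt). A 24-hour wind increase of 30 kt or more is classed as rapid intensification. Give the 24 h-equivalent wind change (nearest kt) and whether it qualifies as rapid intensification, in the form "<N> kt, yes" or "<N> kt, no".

37 kt, yes

V₁: ΔP = 27, V ≈ 5.84 × 27^0.629 ≈ 46.42 kt.
V₂: ΔP = 36, V ≈ 5.84 × 36^0.629 ≈ 55.63 kt.
ΔV over 6 h = 9.21 kt → 24 h equivalent = 9.21 × 24/6 ≈ 36.84 kt.
37 kt ≥ 30 kt ⇒ rapid intensification.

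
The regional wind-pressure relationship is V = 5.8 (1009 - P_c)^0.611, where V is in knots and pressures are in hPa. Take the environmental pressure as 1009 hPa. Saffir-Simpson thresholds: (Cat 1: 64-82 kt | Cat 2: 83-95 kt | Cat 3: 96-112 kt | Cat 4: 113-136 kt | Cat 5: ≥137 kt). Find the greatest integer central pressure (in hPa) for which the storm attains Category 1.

958 hPa

Category 1 begins at V = 64 kt.
Required ΔP = (64/5.8)^(1/0.611) = 11.034^1.637 ≈ 50.89 hPa.
P_c ≤ 1009 − 50.89 = 958.11, so the highest integer P_c is 958 hPa.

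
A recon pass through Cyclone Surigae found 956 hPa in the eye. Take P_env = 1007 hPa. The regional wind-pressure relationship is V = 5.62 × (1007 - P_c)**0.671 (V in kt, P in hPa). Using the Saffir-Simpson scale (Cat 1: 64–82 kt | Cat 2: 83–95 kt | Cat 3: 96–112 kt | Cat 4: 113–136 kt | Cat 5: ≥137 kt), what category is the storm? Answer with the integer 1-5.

ΔP = 1007 − 956 = 51 hPa.
V ≈ 5.62 × 51^0.671 = 5.62 × 13.99 ≈ 79 kt.
79 kt falls in the Category 1 band.

1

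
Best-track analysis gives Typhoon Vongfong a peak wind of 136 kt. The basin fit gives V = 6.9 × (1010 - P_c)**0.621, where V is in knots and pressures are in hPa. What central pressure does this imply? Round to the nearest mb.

888 mb

ΔP = (V / 6.9)^(1/0.621) = (136/6.9)^1.610.
136/6.9 = 19.710; 19.710^1.610 ≈ 121.58 mb.
P_c = 1010 − 121.58 = 888.42 ≈ 888 mb.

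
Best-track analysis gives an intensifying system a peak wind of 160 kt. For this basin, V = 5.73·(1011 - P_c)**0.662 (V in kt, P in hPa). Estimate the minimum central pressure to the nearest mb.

858 mb

ΔP = (V / 5.73)^(1/0.662) = (160/5.73)^1.511.
160/5.73 = 27.923; 27.923^1.511 ≈ 152.84 mb.
P_c = 1011 − 152.84 = 858.16 ≈ 858 mb.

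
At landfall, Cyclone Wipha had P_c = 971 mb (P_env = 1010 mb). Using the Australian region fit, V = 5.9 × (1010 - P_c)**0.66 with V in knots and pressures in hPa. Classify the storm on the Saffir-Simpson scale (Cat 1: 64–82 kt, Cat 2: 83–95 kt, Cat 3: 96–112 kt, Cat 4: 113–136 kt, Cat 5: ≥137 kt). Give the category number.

1

ΔP = 1010 − 971 = 39 mb.
V ≈ 5.9 × 39^0.66 = 5.9 × 11.22 ≈ 66 kt.
66 kt falls in the Category 1 band.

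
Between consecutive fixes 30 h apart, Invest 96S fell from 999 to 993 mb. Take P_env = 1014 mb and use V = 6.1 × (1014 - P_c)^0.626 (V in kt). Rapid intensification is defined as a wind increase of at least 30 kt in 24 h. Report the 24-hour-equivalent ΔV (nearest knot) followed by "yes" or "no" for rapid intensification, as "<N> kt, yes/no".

6 kt, no

V₁: ΔP = 15, V ≈ 6.1 × 15^0.626 ≈ 33.23 kt.
V₂: ΔP = 21, V ≈ 6.1 × 21^0.626 ≈ 41.02 kt.
ΔV over 30 h = 7.79 kt → 24 h equivalent = 7.79 × 24/30 ≈ 6.23 kt.
6 kt < 30 kt ⇒ not rapid intensification.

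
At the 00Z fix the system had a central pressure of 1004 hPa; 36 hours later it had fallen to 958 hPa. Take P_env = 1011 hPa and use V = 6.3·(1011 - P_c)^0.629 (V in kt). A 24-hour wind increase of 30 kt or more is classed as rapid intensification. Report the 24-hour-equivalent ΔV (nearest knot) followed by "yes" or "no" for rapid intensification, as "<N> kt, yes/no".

37 kt, yes

V₁: ΔP = 7, V ≈ 6.3 × 7^0.629 ≈ 21.42 kt.
V₂: ΔP = 53, V ≈ 6.3 × 53^0.629 ≈ 76.54 kt.
ΔV over 36 h = 55.12 kt → 24 h equivalent = 55.12 × 24/36 ≈ 36.75 kt.
37 kt ≥ 30 kt ⇒ rapid intensification.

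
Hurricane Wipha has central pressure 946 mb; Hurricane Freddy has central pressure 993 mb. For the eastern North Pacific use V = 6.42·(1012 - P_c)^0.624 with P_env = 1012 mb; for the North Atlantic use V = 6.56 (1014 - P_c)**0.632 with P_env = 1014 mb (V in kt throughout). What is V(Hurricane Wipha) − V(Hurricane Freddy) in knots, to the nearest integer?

Hurricane Wipha: ΔP = 66; V ≈ 6.42 × 66^0.624 ≈ 87.69 kt.
Hurricane Freddy: ΔP = 21; V ≈ 6.56 × 21^0.632 ≈ 44.93 kt.
Difference ≈ 87.69 − 44.93 = 42.76 → 43 kt.

43 kt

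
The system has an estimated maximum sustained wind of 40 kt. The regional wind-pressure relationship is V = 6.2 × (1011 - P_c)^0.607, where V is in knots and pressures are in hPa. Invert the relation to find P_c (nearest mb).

989 mb

ΔP = (V / 6.2)^(1/0.607) = (40/6.2)^1.647.
40/6.2 = 6.452; 6.452^1.647 ≈ 21.57 mb.
P_c = 1011 − 21.57 = 989.43 ≈ 989 mb.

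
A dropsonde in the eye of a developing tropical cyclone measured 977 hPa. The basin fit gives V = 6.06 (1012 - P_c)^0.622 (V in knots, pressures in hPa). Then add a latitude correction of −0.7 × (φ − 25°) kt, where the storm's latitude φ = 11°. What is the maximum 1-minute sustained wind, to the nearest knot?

ΔP = 1012 − 977 = 35 hPa.
35^0.622 ≈ 9.129.
V ≈ 6.06 × 9.129 ≈ 55.3 kt.
Latitude correction: −0.7 × (11 − 25) = 9.8 kt.
Corrected V ≈ 65.1 kt → 65 kt.

65 kt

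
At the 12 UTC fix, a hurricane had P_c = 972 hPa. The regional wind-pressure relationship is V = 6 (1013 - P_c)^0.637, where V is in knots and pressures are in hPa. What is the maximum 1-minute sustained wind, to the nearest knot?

64 kt

ΔP = 1013 − 972 = 41 hPa.
41^0.637 ≈ 10.650.
V ≈ 6 × 10.650 ≈ 63.9 kt.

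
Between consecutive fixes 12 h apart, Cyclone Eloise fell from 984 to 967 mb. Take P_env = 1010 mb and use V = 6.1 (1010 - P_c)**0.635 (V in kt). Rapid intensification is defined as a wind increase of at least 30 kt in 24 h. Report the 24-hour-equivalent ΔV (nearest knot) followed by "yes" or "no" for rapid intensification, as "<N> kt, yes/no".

36 kt, yes

V₁: ΔP = 26, V ≈ 6.1 × 26^0.635 ≈ 48.29 kt.
V₂: ΔP = 43, V ≈ 6.1 × 43^0.635 ≈ 66.46 kt.
ΔV over 12 h = 18.17 kt → 24 h equivalent = 18.17 × 24/12 ≈ 36.34 kt.
36 kt ≥ 30 kt ⇒ rapid intensification.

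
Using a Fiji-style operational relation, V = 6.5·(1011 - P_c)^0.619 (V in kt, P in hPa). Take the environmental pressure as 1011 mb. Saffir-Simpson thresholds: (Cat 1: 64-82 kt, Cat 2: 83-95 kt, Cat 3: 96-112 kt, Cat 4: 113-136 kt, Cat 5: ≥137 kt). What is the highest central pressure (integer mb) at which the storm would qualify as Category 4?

910 mb

Category 4 begins at V = 113 kt.
Required ΔP = (113/6.5)^(1/0.619) = 17.385^1.616 ≈ 100.81 mb.
P_c ≤ 1011 − 100.81 = 910.19, so the highest integer P_c is 910 mb.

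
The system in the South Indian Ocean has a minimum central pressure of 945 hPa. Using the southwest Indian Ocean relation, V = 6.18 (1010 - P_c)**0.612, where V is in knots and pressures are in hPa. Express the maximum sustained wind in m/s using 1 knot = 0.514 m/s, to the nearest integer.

41 m/s

ΔP = 1010 − 945 = 65 hPa.
V ≈ 6.18 × 65^0.612 = 6.18 × 12.868 ≈ 79.523 kt.
79.523 × 0.514 ≈ 40.87 m/s → 41 m/s.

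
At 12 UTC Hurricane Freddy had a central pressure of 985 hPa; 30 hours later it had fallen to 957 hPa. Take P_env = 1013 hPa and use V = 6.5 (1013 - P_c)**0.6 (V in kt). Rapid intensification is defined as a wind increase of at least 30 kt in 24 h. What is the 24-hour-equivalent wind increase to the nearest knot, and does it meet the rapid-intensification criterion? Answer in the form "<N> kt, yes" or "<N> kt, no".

20 kt, no

V₁: ΔP = 28, V ≈ 6.5 × 28^0.6 ≈ 48.00 kt.
V₂: ΔP = 56, V ≈ 6.5 × 56^0.6 ≈ 72.75 kt.
ΔV over 30 h = 24.75 kt → 24 h equivalent = 24.75 × 24/30 ≈ 19.80 kt.
20 kt < 30 kt ⇒ not rapid intensification.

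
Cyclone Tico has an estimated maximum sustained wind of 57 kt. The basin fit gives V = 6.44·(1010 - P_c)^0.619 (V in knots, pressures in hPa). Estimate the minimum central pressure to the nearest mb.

ΔP = (V / 6.44)^(1/0.619) = (57/6.44)^1.616.
57/6.44 = 8.851; 8.851^1.616 ≈ 33.87 mb.
P_c = 1010 − 33.87 = 976.13 ≈ 976 mb.

976 mb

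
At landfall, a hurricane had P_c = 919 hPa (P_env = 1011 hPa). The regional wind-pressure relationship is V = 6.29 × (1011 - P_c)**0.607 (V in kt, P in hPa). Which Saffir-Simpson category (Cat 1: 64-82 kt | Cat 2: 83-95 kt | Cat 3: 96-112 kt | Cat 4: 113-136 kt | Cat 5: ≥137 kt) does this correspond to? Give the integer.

ΔP = 1011 − 919 = 92 hPa.
V ≈ 6.29 × 92^0.607 = 6.29 × 15.56 ≈ 98 kt.
98 kt falls in the Category 3 band.

3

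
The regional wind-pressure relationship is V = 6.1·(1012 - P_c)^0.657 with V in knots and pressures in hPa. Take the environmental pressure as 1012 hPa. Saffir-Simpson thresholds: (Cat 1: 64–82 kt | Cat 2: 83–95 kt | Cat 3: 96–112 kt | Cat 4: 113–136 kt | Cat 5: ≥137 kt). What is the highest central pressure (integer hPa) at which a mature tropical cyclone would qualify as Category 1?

Category 1 begins at V = 64 kt.
Required ΔP = (64/6.1)^(1/0.657) = 10.492^1.522 ≈ 35.79 hPa.
P_c ≤ 1012 − 35.79 = 976.21, so the highest integer P_c is 976 hPa.

976 hPa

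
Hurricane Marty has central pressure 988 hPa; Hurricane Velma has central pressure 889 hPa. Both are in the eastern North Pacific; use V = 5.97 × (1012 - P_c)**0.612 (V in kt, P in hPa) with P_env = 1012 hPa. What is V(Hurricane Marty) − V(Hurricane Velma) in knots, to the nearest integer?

-72 kt

Hurricane Marty: ΔP = 24; V ≈ 5.97 × 24^0.612 ≈ 41.75 kt.
Hurricane Velma: ΔP = 123; V ≈ 5.97 × 123^0.612 ≈ 113.50 kt.
Difference ≈ 41.75 − 113.50 = -71.75 → -72 kt.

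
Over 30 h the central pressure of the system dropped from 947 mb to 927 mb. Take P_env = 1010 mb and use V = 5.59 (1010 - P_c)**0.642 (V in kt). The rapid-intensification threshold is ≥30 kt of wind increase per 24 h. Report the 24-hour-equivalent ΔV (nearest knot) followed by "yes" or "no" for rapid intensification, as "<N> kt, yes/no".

V₁: ΔP = 63, V ≈ 5.59 × 63^0.642 ≈ 79.91 kt.
V₂: ΔP = 83, V ≈ 5.59 × 83^0.642 ≈ 95.38 kt.
ΔV over 30 h = 15.47 kt → 24 h equivalent = 15.47 × 24/30 ≈ 12.38 kt.
12 kt < 30 kt ⇒ not rapid intensification.

12 kt, no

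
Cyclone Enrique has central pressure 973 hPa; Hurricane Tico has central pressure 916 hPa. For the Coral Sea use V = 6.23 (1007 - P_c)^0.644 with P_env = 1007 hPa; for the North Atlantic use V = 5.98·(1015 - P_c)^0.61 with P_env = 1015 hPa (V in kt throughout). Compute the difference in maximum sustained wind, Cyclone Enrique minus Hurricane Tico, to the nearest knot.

Cyclone Enrique: ΔP = 34; V ≈ 6.23 × 34^0.644 ≈ 60.36 kt.
Hurricane Tico: ΔP = 99; V ≈ 5.98 × 99^0.61 ≈ 98.64 kt.
Difference ≈ 60.36 − 98.64 = -38.28 → -38 kt.

-38 kt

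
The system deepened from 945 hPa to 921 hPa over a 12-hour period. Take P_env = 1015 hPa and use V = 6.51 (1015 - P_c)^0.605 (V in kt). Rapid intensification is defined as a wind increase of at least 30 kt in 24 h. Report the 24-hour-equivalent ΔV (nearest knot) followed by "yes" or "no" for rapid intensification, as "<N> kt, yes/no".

33 kt, yes

V₁: ΔP = 70, V ≈ 6.51 × 70^0.605 ≈ 85.09 kt.
V₂: ΔP = 94, V ≈ 6.51 × 94^0.605 ≈ 101.70 kt.
ΔV over 12 h = 16.61 kt → 24 h equivalent = 16.61 × 24/12 ≈ 33.22 kt.
33 kt ≥ 30 kt ⇒ rapid intensification.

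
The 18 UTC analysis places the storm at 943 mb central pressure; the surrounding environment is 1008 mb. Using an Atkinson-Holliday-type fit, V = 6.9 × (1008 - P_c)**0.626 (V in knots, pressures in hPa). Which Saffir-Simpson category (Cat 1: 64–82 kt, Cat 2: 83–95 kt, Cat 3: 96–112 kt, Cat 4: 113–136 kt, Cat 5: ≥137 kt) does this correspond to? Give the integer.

2

ΔP = 1008 − 943 = 65 mb.
V ≈ 6.9 × 65^0.626 = 6.9 × 13.64 ≈ 94 kt.
94 kt falls in the Category 2 band.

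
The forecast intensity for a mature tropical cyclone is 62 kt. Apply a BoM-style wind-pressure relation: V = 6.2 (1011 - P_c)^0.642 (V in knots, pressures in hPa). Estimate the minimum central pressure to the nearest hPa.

ΔP = (V / 6.2)^(1/0.642) = (62/6.2)^1.558.
62/6.2 = 10.000; 10.000^1.558 ≈ 36.11 hPa.
P_c = 1011 − 36.11 = 974.89 ≈ 975 hPa.

975 hPa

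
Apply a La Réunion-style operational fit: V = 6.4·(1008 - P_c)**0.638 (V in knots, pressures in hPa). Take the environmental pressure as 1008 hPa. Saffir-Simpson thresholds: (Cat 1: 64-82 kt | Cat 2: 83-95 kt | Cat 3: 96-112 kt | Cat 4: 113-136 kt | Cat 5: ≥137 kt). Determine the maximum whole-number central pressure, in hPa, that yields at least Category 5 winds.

Category 5 begins at V = 137 kt.
Required ΔP = (137/6.4)^(1/0.638) = 21.406^1.567 ≈ 121.76 hPa.
P_c ≤ 1008 − 121.76 = 886.24, so the highest integer P_c is 886 hPa.

886 hPa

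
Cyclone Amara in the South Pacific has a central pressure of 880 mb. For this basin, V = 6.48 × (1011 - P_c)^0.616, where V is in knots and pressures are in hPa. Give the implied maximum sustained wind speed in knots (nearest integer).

ΔP = 1011 − 880 = 131 mb.
131^0.616 ≈ 20.148.
V ≈ 6.48 × 20.148 ≈ 130.6 kt.

131 kt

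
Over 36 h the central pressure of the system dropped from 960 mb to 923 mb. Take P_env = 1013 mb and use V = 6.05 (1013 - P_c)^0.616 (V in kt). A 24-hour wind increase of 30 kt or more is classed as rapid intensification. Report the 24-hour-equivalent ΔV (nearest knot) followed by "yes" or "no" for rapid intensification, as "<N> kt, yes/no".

V₁: ΔP = 53, V ≈ 6.05 × 53^0.616 ≈ 69.81 kt.
V₂: ΔP = 90, V ≈ 6.05 × 90^0.616 ≈ 96.73 kt.
ΔV over 36 h = 26.92 kt → 24 h equivalent = 26.92 × 24/36 ≈ 17.95 kt.
18 kt < 30 kt ⇒ not rapid intensification.

18 kt, no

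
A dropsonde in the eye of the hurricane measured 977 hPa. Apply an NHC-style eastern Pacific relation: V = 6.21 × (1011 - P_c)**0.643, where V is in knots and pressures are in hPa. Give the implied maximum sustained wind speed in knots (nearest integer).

ΔP = 1011 − 977 = 34 hPa.
34^0.643 ≈ 9.655.
V ≈ 6.21 × 9.655 ≈ 60.0 kt.

60 kt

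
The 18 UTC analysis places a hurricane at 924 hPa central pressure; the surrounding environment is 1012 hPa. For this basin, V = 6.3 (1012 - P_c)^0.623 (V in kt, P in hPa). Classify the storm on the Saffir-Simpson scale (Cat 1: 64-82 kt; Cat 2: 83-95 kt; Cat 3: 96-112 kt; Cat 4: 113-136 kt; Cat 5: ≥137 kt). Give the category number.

3

ΔP = 1012 − 924 = 88 hPa.
V ≈ 6.3 × 88^0.623 = 6.3 × 16.27 ≈ 103 kt.
103 kt falls in the Category 3 band.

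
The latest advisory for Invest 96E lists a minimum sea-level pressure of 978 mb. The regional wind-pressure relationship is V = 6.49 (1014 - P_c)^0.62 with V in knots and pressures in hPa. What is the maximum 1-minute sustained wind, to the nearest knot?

60 kt

ΔP = 1014 − 978 = 36 mb.
36^0.62 ≈ 9.224.
V ≈ 6.49 × 9.224 ≈ 59.9 kt.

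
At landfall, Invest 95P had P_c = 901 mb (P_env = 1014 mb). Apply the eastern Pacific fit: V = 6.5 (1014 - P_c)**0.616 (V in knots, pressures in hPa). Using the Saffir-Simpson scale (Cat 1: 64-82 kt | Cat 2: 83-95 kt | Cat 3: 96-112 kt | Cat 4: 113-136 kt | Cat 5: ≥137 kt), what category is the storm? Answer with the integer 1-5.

ΔP = 1014 − 901 = 113 mb.
V ≈ 6.5 × 113^0.616 = 6.5 × 18.39 ≈ 120 kt.
120 kt falls in the Category 4 band.

4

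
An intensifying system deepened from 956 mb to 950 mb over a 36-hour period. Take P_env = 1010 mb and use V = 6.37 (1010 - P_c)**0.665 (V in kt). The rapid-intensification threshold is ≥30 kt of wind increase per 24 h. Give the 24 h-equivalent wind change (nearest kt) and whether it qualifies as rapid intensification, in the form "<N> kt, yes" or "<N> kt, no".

4 kt, no

V₁: ΔP = 54, V ≈ 6.37 × 54^0.665 ≈ 90.40 kt.
V₂: ΔP = 60, V ≈ 6.37 × 60^0.665 ≈ 96.96 kt.
ΔV over 36 h = 6.56 kt → 24 h equivalent = 6.56 × 24/36 ≈ 4.37 kt.
4 kt < 30 kt ⇒ not rapid intensification.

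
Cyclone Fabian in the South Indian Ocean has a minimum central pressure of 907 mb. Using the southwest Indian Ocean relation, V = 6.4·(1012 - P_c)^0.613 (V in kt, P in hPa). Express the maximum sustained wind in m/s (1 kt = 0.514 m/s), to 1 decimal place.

57.0 m/s

ΔP = 1012 − 907 = 105 mb.
V ≈ 6.4 × 105^0.613 = 6.4 × 17.338 ≈ 110.961 kt.
110.961 × 0.514 ≈ 57.03 m/s → 57.0 m/s.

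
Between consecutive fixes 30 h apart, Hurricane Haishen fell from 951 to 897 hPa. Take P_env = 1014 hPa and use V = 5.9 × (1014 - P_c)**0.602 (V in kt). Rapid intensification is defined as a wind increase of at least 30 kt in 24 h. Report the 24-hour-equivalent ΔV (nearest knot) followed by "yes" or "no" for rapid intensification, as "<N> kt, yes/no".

26 kt, no

V₁: ΔP = 63, V ≈ 5.9 × 63^0.602 ≈ 71.46 kt.
V₂: ΔP = 117, V ≈ 5.9 × 117^0.602 ≈ 103.73 kt.
ΔV over 30 h = 32.27 kt → 24 h equivalent = 32.27 × 24/30 ≈ 25.82 kt.
26 kt < 30 kt ⇒ not rapid intensification.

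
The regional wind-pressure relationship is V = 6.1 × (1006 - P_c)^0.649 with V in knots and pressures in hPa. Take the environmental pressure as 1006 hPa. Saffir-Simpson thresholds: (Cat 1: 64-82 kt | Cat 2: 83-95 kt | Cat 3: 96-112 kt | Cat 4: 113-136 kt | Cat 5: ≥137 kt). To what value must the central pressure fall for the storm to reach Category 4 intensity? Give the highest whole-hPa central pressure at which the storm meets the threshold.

Category 4 begins at V = 113 kt.
Required ΔP = (113/6.1)^(1/0.649) = 18.525^1.541 ≈ 89.82 hPa.
P_c ≤ 1006 − 89.82 = 916.18, so the highest integer P_c is 916 hPa.

916 hPa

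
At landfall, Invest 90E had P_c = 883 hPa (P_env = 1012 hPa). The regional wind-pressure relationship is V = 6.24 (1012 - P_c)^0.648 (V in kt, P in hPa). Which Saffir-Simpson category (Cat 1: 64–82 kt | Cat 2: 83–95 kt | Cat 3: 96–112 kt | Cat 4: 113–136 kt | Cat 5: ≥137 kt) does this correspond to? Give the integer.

ΔP = 1012 − 883 = 129 hPa.
V ≈ 6.24 × 129^0.648 = 6.24 × 23.32 ≈ 145 kt.
145 kt falls in the Category 5 band.

5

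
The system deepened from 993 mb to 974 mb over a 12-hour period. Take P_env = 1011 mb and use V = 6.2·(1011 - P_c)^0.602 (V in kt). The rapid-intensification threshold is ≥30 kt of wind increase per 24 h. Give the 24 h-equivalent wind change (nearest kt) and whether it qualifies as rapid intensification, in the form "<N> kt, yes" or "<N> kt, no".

38 kt, yes

V₁: ΔP = 18, V ≈ 6.2 × 18^0.602 ≈ 35.32 kt.
V₂: ΔP = 37, V ≈ 6.2 × 37^0.602 ≈ 54.51 kt.
ΔV over 12 h = 19.19 kt → 24 h equivalent = 19.19 × 24/12 ≈ 38.38 kt.
38 kt ≥ 30 kt ⇒ rapid intensification.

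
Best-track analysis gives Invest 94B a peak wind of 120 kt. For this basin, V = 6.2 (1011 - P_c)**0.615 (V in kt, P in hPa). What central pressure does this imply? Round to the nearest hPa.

887 hPa

ΔP = (V / 6.2)^(1/0.615) = (120/6.2)^1.626.
120/6.2 = 19.355; 19.355^1.626 ≈ 123.69 hPa.
P_c = 1011 − 123.69 = 887.31 ≈ 887 hPa.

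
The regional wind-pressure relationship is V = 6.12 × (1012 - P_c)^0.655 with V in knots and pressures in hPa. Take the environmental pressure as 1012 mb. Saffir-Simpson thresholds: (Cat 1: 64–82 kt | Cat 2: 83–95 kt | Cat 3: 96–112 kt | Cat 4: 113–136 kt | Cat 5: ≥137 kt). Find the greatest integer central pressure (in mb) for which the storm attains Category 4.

Category 4 begins at V = 113 kt.
Required ΔP = (113/6.12)^(1/0.655) = 18.464^1.527 ≈ 85.77 mb.
P_c ≤ 1012 − 85.77 = 926.23, so the highest integer P_c is 926 mb.

926 mb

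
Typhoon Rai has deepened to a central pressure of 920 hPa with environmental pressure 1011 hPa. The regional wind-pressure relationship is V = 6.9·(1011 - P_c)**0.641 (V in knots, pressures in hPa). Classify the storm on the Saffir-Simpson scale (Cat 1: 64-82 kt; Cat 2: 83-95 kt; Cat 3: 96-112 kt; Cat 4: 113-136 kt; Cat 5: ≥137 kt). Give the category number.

ΔP = 1011 − 920 = 91 hPa.
V ≈ 6.9 × 91^0.641 = 6.9 × 18.02 ≈ 124 kt.
124 kt falls in the Category 4 band.

4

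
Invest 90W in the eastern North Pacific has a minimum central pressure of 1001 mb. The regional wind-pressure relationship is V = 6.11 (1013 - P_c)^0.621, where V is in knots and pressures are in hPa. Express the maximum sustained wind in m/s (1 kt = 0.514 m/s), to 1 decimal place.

ΔP = 1013 − 1001 = 12 mb.
V ≈ 6.11 × 12^0.621 = 6.11 × 4.679 ≈ 28.590 kt.
28.590 × 0.514 ≈ 14.70 m/s → 14.7 m/s.

14.7 m/s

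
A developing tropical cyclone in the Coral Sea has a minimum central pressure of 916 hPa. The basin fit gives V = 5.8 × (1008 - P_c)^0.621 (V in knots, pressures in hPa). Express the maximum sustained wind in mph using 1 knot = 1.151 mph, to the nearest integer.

ΔP = 1008 − 916 = 92 hPa.
V ≈ 5.8 × 92^0.621 = 5.8 × 16.577 ≈ 96.148 kt.
96.148 × 1.151 ≈ 110.67 mph → 111 mph.

111 mph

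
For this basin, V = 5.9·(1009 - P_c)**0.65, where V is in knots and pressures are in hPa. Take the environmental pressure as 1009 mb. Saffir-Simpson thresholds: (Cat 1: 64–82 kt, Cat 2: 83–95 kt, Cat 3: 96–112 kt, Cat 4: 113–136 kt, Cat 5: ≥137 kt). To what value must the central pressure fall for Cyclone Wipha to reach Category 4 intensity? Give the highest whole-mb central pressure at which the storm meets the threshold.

Category 4 begins at V = 113 kt.
Required ΔP = (113/5.9)^(1/0.65) = 19.153^1.538 ≈ 93.90 mb.
P_c ≤ 1009 − 93.90 = 915.10, so the highest integer P_c is 915 mb.

915 mb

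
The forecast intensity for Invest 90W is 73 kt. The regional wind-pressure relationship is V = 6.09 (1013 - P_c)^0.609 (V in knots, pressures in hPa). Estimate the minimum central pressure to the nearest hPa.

ΔP = (V / 6.09)^(1/0.609) = (73/6.09)^1.642.
73/6.09 = 11.987; 11.987^1.642 ≈ 59.06 hPa.
P_c = 1013 − 59.06 = 953.94 ≈ 954 hPa.

954 hPa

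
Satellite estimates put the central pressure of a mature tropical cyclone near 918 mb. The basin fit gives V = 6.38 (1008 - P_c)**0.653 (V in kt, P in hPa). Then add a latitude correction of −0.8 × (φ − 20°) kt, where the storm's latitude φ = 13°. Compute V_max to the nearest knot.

ΔP = 1008 − 918 = 90 mb.
90^0.653 ≈ 18.885.
V ≈ 6.38 × 18.885 ≈ 120.5 kt.
Latitude correction: −0.8 × (13 − 20) = 5.6 kt.
Corrected V ≈ 126.1 kt → 126 kt.

126 kt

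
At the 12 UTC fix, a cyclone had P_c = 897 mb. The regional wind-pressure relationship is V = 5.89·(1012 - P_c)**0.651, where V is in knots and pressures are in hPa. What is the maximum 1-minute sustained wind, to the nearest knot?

129 kt

ΔP = 1012 − 897 = 115 mb.
115^0.651 ≈ 21.954.
V ≈ 5.89 × 21.954 ≈ 129.3 kt.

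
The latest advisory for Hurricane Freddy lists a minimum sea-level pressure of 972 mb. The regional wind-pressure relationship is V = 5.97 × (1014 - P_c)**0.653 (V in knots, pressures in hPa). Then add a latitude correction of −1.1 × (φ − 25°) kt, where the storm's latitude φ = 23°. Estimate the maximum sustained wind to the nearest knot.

ΔP = 1014 − 972 = 42 mb.
42^0.653 ≈ 11.481.
V ≈ 5.97 × 11.481 ≈ 68.5 kt.
Latitude correction: −1.1 × (23 − 25) = 2.2 kt.
Corrected V ≈ 70.7 kt → 71 kt.

71 kt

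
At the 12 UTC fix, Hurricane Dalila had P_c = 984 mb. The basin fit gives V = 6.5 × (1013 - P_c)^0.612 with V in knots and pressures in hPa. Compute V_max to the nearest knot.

ΔP = 1013 − 984 = 29 mb.
29^0.612 ≈ 7.852.
V ≈ 6.5 × 7.852 ≈ 51.0 kt.

51 kt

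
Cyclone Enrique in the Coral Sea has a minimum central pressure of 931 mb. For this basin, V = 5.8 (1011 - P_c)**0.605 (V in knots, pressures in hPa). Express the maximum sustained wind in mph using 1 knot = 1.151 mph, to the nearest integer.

ΔP = 1011 − 931 = 80 mb.
V ≈ 5.8 × 80^0.605 = 5.8 × 14.170 ≈ 82.186 kt.
82.186 × 1.151 ≈ 94.60 mph → 95 mph.

95 mph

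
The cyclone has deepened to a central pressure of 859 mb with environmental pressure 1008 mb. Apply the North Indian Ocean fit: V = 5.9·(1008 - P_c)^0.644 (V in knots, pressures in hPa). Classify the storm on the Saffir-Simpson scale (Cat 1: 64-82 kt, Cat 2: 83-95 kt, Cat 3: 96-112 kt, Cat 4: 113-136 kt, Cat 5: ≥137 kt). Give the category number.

ΔP = 1008 − 859 = 149 mb.
V ≈ 5.9 × 149^0.644 = 5.9 × 25.09 ≈ 148 kt.
148 kt falls in the Category 5 band.

5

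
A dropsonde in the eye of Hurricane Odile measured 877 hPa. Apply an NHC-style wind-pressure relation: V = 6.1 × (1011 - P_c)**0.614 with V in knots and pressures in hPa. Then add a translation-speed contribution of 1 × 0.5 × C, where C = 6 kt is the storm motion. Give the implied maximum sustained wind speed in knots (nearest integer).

ΔP = 1011 − 877 = 134 hPa.
134^0.614 ≈ 20.232.
V ≈ 6.1 × 20.232 ≈ 123.4 kt.
Translation term: 1 × 0.5 × 6 = 3 kt.
Corrected V ≈ 126.4 kt → 126 kt.

126 kt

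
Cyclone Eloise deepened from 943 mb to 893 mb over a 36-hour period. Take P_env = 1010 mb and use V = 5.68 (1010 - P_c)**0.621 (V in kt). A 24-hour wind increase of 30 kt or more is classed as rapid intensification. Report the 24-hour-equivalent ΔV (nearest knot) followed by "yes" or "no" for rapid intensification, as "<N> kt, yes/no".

21 kt, no

V₁: ΔP = 67, V ≈ 5.68 × 67^0.621 ≈ 77.33 kt.
V₂: ΔP = 117, V ≈ 5.68 × 117^0.621 ≈ 109.32 kt.
ΔV over 36 h = 31.99 kt → 24 h equivalent = 31.99 × 24/36 ≈ 21.33 kt.
21 kt < 30 kt ⇒ not rapid intensification.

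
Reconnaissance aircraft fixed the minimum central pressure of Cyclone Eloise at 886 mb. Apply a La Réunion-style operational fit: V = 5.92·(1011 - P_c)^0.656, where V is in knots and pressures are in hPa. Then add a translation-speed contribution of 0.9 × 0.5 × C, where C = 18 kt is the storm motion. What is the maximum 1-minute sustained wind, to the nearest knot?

ΔP = 1011 − 886 = 125 mb.
125^0.656 ≈ 23.745.
V ≈ 5.92 × 23.745 ≈ 140.6 kt.
Translation term: 0.9 × 0.5 × 18 = 8.1 kt.
Corrected V ≈ 148.7 kt → 149 kt.

149 kt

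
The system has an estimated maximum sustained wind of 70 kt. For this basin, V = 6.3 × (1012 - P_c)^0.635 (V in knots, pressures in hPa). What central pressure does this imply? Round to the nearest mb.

968 mb

ΔP = (V / 6.3)^(1/0.635) = (70/6.3)^1.575.
70/6.3 = 11.111; 11.111^1.575 ≈ 44.35 mb.
P_c = 1012 − 44.35 = 967.65 ≈ 968 mb.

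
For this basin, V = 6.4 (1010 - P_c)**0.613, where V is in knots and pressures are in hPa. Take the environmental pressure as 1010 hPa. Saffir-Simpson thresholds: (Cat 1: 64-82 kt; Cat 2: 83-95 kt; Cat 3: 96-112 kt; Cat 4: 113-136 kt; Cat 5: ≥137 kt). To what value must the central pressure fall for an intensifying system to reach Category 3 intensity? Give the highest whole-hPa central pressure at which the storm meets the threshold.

Category 3 begins at V = 96 kt.
Required ΔP = (96/6.4)^(1/0.613) = 15.000^1.631 ≈ 82.91 hPa.
P_c ≤ 1010 − 82.91 = 927.09, so the highest integer P_c is 927 hPa.

927 hPa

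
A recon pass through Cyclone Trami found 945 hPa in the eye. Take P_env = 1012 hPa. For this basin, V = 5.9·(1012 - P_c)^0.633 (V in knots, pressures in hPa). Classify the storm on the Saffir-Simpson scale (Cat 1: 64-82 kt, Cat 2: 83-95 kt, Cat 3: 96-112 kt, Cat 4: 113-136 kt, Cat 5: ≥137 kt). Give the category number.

2

ΔP = 1012 − 945 = 67 hPa.
V ≈ 5.9 × 67^0.633 = 5.9 × 14.32 ≈ 84 kt.
84 kt falls in the Category 2 band.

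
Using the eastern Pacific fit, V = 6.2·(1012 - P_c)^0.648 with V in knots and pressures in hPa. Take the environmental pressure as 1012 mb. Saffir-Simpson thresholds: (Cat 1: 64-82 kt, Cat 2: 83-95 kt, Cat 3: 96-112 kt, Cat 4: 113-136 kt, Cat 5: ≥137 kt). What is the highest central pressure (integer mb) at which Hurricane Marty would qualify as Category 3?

943 mb

Category 3 begins at V = 96 kt.
Required ΔP = (96/6.2)^(1/0.648) = 15.484^1.543 ≈ 68.59 mb.
P_c ≤ 1012 − 68.59 = 943.41, so the highest integer P_c is 943 mb.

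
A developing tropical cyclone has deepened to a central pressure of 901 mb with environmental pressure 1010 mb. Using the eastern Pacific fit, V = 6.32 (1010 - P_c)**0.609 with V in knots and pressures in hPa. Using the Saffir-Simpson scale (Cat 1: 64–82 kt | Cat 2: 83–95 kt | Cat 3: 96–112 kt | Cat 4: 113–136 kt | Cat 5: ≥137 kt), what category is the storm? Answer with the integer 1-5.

3

ΔP = 1010 − 901 = 109 mb.
V ≈ 6.32 × 109^0.609 = 6.32 × 17.41 ≈ 110 kt.
110 kt falls in the Category 3 band.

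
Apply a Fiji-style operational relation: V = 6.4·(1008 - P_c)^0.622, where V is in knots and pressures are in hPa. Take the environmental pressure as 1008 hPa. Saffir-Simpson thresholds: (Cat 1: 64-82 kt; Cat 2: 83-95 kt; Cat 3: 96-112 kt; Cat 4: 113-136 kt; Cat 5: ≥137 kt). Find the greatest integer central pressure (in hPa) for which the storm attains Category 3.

Category 3 begins at V = 96 kt.
Required ΔP = (96/6.4)^(1/0.622) = 15.000^1.608 ≈ 77.77 hPa.
P_c ≤ 1008 − 77.77 = 930.23, so the highest integer P_c is 930 hPa.

930 hPa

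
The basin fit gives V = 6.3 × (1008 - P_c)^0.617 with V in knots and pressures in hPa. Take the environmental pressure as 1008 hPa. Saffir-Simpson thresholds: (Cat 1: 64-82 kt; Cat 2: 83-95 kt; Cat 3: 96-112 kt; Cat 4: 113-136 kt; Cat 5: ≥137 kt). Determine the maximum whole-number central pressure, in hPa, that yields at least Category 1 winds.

965 hPa

Category 1 begins at V = 64 kt.
Required ΔP = (64/6.3)^(1/0.617) = 10.159^1.621 ≈ 42.84 hPa.
P_c ≤ 1008 − 42.84 = 965.16, so the highest integer P_c is 965 hPa.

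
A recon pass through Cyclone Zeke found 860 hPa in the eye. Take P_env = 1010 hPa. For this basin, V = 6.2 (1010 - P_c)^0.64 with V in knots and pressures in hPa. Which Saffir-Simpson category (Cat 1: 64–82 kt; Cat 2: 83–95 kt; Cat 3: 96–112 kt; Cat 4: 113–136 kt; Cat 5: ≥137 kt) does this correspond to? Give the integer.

ΔP = 1010 − 860 = 150 hPa.
V ≈ 6.2 × 150^0.64 = 6.2 × 24.70 ≈ 153 kt.
153 kt falls in the Category 5 band.

5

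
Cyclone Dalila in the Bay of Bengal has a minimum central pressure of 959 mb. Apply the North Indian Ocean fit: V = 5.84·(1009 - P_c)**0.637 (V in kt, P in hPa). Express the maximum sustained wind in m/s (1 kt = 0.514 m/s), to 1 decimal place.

ΔP = 1009 − 959 = 50 mb.
V ≈ 5.84 × 50^0.637 = 5.84 × 12.085 ≈ 70.576 kt.
70.576 × 0.514 ≈ 36.28 m/s → 36.3 m/s.

36.3 m/s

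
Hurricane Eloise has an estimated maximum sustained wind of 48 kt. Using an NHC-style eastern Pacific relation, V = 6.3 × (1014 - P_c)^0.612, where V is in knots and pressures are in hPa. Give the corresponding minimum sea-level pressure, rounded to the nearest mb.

ΔP = (V / 6.3)^(1/0.612) = (48/6.3)^1.634.
48/6.3 = 7.619; 7.619^1.634 ≈ 27.61 mb.
P_c = 1014 − 27.61 = 986.39 ≈ 986 mb.

986 mb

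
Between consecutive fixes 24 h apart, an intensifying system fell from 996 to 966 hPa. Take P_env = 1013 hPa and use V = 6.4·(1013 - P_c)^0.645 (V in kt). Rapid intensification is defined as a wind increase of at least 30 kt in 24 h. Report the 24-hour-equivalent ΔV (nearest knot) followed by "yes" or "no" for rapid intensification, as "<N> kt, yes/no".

37 kt, yes

V₁: ΔP = 17, V ≈ 6.4 × 17^0.645 ≈ 39.79 kt.
V₂: ΔP = 47, V ≈ 6.4 × 47^0.645 ≈ 76.68 kt.
ΔV over 24 h = 36.89 kt → 24 h equivalent = 36.89 × 24/24 ≈ 36.89 kt.
37 kt ≥ 30 kt ⇒ rapid intensification.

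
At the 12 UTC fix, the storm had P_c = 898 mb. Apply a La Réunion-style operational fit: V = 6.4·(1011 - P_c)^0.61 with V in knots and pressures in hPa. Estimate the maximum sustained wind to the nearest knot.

114 kt

ΔP = 1011 − 898 = 113 mb.
113^0.61 ≈ 17.880.
V ≈ 6.4 × 17.880 ≈ 114.4 kt.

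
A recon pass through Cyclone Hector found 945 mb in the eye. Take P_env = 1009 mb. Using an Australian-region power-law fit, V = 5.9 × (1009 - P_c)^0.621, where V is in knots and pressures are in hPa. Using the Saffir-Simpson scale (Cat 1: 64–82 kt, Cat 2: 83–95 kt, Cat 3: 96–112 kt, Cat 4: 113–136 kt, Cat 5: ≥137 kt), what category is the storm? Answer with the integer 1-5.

ΔP = 1009 − 945 = 64 mb.
V ≈ 5.9 × 64^0.621 = 5.9 × 13.23 ≈ 78 kt.
78 kt falls in the Category 1 band.

1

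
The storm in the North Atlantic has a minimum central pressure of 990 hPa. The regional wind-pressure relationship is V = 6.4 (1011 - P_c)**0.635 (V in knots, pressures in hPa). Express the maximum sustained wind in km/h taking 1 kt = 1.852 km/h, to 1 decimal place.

ΔP = 1011 − 990 = 21 hPa.
V ≈ 6.4 × 21^0.635 = 6.4 × 6.912 ≈ 44.237 kt.
44.237 × 1.852 ≈ 81.93 km/h → 81.9 km/h.

81.9 km/h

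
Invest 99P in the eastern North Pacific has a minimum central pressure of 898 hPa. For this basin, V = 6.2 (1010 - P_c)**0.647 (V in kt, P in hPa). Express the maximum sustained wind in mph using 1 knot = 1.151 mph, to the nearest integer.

151 mph

ΔP = 1010 − 898 = 112 hPa.
V ≈ 6.2 × 112^0.647 = 6.2 × 21.176 ≈ 131.291 kt.
131.291 × 1.151 ≈ 151.12 mph → 151 mph.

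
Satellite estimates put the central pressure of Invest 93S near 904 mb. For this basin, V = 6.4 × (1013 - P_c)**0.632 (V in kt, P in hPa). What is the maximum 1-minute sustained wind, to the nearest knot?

124 kt

ΔP = 1013 − 904 = 109 mb.
109^0.632 ≈ 19.393.
V ≈ 6.4 × 19.393 ≈ 124.1 kt.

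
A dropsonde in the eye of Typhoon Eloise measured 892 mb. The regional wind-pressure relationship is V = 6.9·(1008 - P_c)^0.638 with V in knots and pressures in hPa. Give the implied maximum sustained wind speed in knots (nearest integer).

143 kt

ΔP = 1008 − 892 = 116 mb.
116^0.638 ≈ 20.755.
V ≈ 6.9 × 20.755 ≈ 143.2 kt.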